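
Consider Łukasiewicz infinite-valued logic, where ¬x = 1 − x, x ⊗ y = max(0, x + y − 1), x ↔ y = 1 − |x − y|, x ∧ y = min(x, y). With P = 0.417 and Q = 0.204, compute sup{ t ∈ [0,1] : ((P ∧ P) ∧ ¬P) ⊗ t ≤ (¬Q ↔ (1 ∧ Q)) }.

0.991

P ∧ P = min(0.417, 0.417) = 0.417
¬P = 1 − 0.417 = 0.583
(P ∧ P) ∧ ¬P = min(0.417, 0.583) = 0.417
So the left factor is (P ∧ P) ∧ ¬P = 0.417.
¬Q = 1 − 0.204 = 0.796
1 ∧ Q = min(1.000, 0.204) = 0.204
¬Q ↔ (1 ∧ Q) = 1 − |0.796 − 0.204| = 1 − 0.592 = 0.408
So the right-hand bound is ¬Q ↔ (1 ∧ Q) = 0.408.
The residuum of the Łukasiewicz t-norm gives the supremum: min(1, 1 − 0.417 + 0.408).
1 − 0.417 + 0.408 = 0.991, so t = min(1, 0.991) = 0.991.
Check: 0.417 ⊗ 0.991 = max(0, 0.408) = 0.408 ≤ 0.408.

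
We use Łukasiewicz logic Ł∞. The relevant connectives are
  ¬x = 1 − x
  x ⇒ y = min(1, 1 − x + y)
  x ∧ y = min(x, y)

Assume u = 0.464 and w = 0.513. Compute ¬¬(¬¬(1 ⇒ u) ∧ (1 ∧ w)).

0.464

1 ⇒ u = min(1, 1 − 1.000 + 0.464) = min(1, 0.464) = 0.464
¬(1 ⇒ u) = 1 − 0.464 = 0.536
¬¬(1 ⇒ u) = 1 − 0.536 = 0.464
1 ∧ w = min(1.000, 0.513) = 0.513
¬¬(1 ⇒ u) ∧ (1 ∧ w) = min(0.464, 0.513) = 0.464
¬(¬¬(1 ⇒ u) ∧ (1 ∧ w)) = 1 − 0.464 = 0.536
¬¬(¬¬(1 ⇒ u) ∧ (1 ∧ w)) = 1 − 0.536 = 0.464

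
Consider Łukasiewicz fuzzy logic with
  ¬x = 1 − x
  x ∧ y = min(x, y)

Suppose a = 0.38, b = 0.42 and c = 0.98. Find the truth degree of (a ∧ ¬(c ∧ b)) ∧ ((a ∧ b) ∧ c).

0.38

c ∧ b = min(0.98, 0.42) = 0.42
¬(c ∧ b) = 1 − 0.42 = 0.58
a ∧ ¬(c ∧ b) = min(0.38, 0.58) = 0.38
a ∧ b = min(0.38, 0.42) = 0.38
(a ∧ b) ∧ c = min(0.38, 0.98) = 0.38
(a ∧ ¬(c ∧ b)) ∧ ((a ∧ b) ∧ c) = min(0.38, 0.38) = 0.38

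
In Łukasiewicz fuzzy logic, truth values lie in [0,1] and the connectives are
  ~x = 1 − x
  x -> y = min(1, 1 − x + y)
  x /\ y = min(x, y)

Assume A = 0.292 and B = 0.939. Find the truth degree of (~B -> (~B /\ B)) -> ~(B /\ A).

0.708

~B = 1 − 0.939 = 0.061
~B /\ B = min(0.061, 0.939) = 0.061
~B -> (~B /\ B) = min(1, 1 − 0.061 + 0.061) = min(1, 1.000) = 1.000
B /\ A = min(0.939, 0.292) = 0.292
~(B /\ A) = 1 − 0.292 = 0.708
(~B -> (~B /\ B)) -> ~(B /\ A) = min(1, 1 − 1.000 + 0.708) = min(1, 0.708) = 0.708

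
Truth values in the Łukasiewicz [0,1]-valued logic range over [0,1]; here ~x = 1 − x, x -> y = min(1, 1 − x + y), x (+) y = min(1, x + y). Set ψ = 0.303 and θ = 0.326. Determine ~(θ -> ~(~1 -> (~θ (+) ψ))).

0.326

~1 = 1 − 1.000 = 0.000
~θ = 1 − 0.326 = 0.674
~θ (+) ψ = min(1, 0.674 + 0.303) = min(1, 0.977) = 0.977
~1 -> (~θ (+) ψ) = min(1, 1 − 0.000 + 0.977) = min(1, 1.977) = 1.000
~(~1 -> (~θ (+) ψ)) = 1 − 1.000 = 0.000
θ -> ~(~1 -> (~θ (+) ψ)) = min(1, 1 − 0.326 + 0.000) = min(1, 0.674) = 0.674
~(θ -> ~(~1 -> (~θ (+) ψ))) = 1 − 0.674 = 0.326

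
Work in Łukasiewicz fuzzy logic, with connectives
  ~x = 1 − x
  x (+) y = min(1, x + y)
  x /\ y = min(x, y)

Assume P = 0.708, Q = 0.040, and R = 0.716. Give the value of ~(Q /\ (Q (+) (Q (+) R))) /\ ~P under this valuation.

Q (+) R = min(1, 0.040 + 0.716) = min(1, 0.756) = 0.756
Q (+) (Q (+) R) = min(1, 0.040 + 0.756) = min(1, 0.796) = 0.796
Q /\ (Q (+) (Q (+) R)) = min(0.040, 0.796) = 0.040
~(Q /\ (Q (+) (Q (+) R))) = 1 − 0.040 = 0.960
~P = 1 − 0.708 = 0.292
~(Q /\ (Q (+) (Q (+) R))) /\ ~P = min(0.960, 0.292) = 0.292

0.292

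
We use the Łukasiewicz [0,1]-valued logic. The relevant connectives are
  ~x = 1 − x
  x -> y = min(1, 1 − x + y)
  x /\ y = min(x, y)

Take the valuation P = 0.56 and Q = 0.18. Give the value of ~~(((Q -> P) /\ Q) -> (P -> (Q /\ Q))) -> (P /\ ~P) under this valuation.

0.44

Q -> P = min(1, 1 − 0.18 + 0.56) = min(1, 1.38) = 1.00
(Q -> P) /\ Q = min(1.00, 0.18) = 0.18
Q /\ Q = min(0.18, 0.18) = 0.18
P -> (Q /\ Q) = min(1, 1 − 0.56 + 0.18) = min(1, 0.62) = 0.62
((Q -> P) /\ Q) -> (P -> (Q /\ Q)) = min(1, 1 − 0.18 + 0.62) = min(1, 1.44) = 1.00
~(((Q -> P) /\ Q) -> (P -> (Q /\ Q))) = 1 − 1.00 = 0.00
~~(((Q -> P) /\ Q) -> (P -> (Q /\ Q))) = 1 − 0.00 = 1.00
~P = 1 − 0.56 = 0.44
P /\ ~P = min(0.56, 0.44) = 0.44
~~(((Q -> P) /\ Q) -> (P -> (Q /\ Q))) -> (P /\ ~P) = min(1, 1 − 1.00 + 0.44) = min(1, 0.44) = 0.44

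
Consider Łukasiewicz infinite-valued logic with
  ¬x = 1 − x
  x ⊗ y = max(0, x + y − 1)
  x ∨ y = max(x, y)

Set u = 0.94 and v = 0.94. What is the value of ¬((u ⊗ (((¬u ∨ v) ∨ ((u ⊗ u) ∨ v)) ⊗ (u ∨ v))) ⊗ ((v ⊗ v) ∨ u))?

¬u = 1 − 0.94 = 0.06
¬u ∨ v = max(0.06, 0.94) = 0.94
u ⊗ u = max(0, 0.94 + 0.94 − 1) = max(0, 0.88) = 0.88
(u ⊗ u) ∨ v = max(0.88, 0.94) = 0.94
(¬u ∨ v) ∨ ((u ⊗ u) ∨ v) = max(0.94, 0.94) = 0.94
u ∨ v = max(0.94, 0.94) = 0.94
((¬u ∨ v) ∨ ((u ⊗ u) ∨ v)) ⊗ (u ∨ v) = max(0, 0.94 + 0.94 − 1) = max(0, 0.88) = 0.88
u ⊗ (((¬u ∨ v) ∨ ((u ⊗ u) ∨ v)) ⊗ (u ∨ v)) = max(0, 0.94 + 0.88 − 1) = max(0, 0.82) = 0.82
v ⊗ v = max(0, 0.94 + 0.94 − 1) = max(0, 0.88) = 0.88
(v ⊗ v) ∨ u = max(0.88, 0.94) = 0.94
(u ⊗ (((¬u ∨ v) ∨ ((u ⊗ u) ∨ v)) ⊗ (u ∨ v))) ⊗ ((v ⊗ v) ∨ u) = max(0, 0.82 + 0.94 − 1) = max(0, 0.76) = 0.76
¬((u ⊗ (((¬u ∨ v) ∨ ((u ⊗ u) ∨ v)) ⊗ (u ∨ v))) ⊗ ((v ⊗ v) ∨ u)) = 1 − 0.76 = 0.24

0.24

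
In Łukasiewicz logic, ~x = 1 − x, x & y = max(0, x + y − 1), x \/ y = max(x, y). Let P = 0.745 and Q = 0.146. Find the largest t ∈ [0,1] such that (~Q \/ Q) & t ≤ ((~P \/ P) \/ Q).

0.891

~Q = 1 − 0.146 = 0.854
~Q \/ Q = max(0.854, 0.146) = 0.854
So the left factor is ~Q \/ Q = 0.854.
~P = 1 − 0.745 = 0.255
~P \/ P = max(0.255, 0.745) = 0.745
(~P \/ P) \/ Q = max(0.745, 0.146) = 0.745
So the right-hand bound is (~P \/ P) \/ Q = 0.745.
The residuum of the Łukasiewicz t-norm gives the supremum: min(1, 1 − 0.854 + 0.745).
1 − 0.854 + 0.745 = 0.891, so t = min(1, 0.891) = 0.891.
Check: 0.854 & 0.891 = max(0, 0.745) = 0.745 ≤ 0.745.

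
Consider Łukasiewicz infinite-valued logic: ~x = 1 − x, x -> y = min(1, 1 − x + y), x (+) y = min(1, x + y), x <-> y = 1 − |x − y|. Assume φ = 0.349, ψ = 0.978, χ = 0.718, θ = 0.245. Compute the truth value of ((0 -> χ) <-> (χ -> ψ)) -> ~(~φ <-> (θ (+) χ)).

0.312

0 -> χ = min(1, 1 − 0.000 + 0.718) = min(1, 1.718) = 1.000
χ -> ψ = min(1, 1 − 0.718 + 0.978) = min(1, 1.260) = 1.000
(0 -> χ) <-> (χ -> ψ) = 1 − |1.000 − 1.000| = 1 − 0.000 = 1.000
~φ = 1 − 0.349 = 0.651
θ (+) χ = min(1, 0.245 + 0.718) = min(1, 0.963) = 0.963
~φ <-> (θ (+) χ) = 1 − |0.651 − 0.963| = 1 − 0.312 = 0.688
~(~φ <-> (θ (+) χ)) = 1 − 0.688 = 0.312
((0 -> χ) <-> (χ -> ψ)) -> ~(~φ <-> (θ (+) χ)) = min(1, 1 − 1.000 + 0.312) = min(1, 0.312) = 0.312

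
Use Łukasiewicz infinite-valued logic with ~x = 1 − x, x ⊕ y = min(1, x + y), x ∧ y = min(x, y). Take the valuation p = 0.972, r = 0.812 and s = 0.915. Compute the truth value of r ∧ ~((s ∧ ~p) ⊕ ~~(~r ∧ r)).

~p = 1 − 0.972 = 0.028
s ∧ ~p = min(0.915, 0.028) = 0.028
~r = 1 − 0.812 = 0.188
~r ∧ r = min(0.188, 0.812) = 0.188
~(~r ∧ r) = 1 − 0.188 = 0.812
~~(~r ∧ r) = 1 − 0.812 = 0.188
(s ∧ ~p) ⊕ ~~(~r ∧ r) = min(1, 0.028 + 0.188) = min(1, 0.216) = 0.216
~((s ∧ ~p) ⊕ ~~(~r ∧ r)) = 1 − 0.216 = 0.784
r ∧ ~((s ∧ ~p) ⊕ ~~(~r ∧ r)) = min(0.812, 0.784) = 0.784

0.784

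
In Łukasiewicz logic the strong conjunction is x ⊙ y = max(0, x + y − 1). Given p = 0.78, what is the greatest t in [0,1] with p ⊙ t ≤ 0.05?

The residuum of the Łukasiewicz t-norm gives the supremum: min(1, 1 − 0.78 + 0.05).
1 − 0.78 + 0.05 = 0.27, so t = min(1, 0.27) = 0.27.
Check: 0.78 ⊙ 0.27 = max(0, 0.05) = 0.05 ≤ 0.05.

0.27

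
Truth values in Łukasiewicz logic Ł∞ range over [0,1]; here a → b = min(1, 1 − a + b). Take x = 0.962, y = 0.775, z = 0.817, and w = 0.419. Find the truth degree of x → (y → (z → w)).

0.865

z → w = min(1, 1 − 0.817 + 0.419) = min(1, 0.602) = 0.602
y → (z → w) = min(1, 1 − 0.775 + 0.602) = min(1, 0.827) = 0.827
x → (y → (z → w)) = min(1, 1 − 0.962 + 0.827) = min(1, 0.865) = 0.865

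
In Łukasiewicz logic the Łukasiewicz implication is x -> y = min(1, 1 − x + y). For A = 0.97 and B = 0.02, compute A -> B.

0.05

A -> B = min(1, 1 − 0.97 + 0.02) = min(1, 0.05) = 0.05
For comparison, the Gödel implication (1 if x ≤ y else y) would give 0.02.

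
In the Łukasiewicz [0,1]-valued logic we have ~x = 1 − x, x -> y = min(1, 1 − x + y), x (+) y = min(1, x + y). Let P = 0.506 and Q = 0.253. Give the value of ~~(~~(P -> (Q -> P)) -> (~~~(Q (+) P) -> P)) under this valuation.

1.000

Q -> P = min(1, 1 − 0.253 + 0.506) = min(1, 1.253) = 1.000
P -> (Q -> P) = min(1, 1 − 0.506 + 1.000) = min(1, 1.494) = 1.000
~(P -> (Q -> P)) = 1 − 1.000 = 0.000
~~(P -> (Q -> P)) = 1 − 0.000 = 1.000
Q (+) P = min(1, 0.253 + 0.506) = min(1, 0.759) = 0.759
~(Q (+) P) = 1 − 0.759 = 0.241
~~(Q (+) P) = 1 − 0.241 = 0.759
~~~(Q (+) P) = 1 − 0.759 = 0.241
~~~(Q (+) P) -> P = min(1, 1 − 0.241 + 0.506) = min(1, 1.265) = 1.000
~~(P -> (Q -> P)) -> (~~~(Q (+) P) -> P) = min(1, 1 − 1.000 + 1.000) = min(1, 1.000) = 1.000
~(~~(P -> (Q -> P)) -> (~~~(Q (+) P) -> P)) = 1 − 1.000 = 0.000
~~(~~(P -> (Q -> P)) -> (~~~(Q (+) P) -> P)) = 1 − 0.000 = 1.000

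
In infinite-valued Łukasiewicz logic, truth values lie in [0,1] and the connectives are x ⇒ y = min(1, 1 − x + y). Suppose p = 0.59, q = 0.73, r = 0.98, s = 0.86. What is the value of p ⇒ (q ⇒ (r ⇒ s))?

r ⇒ s = min(1, 1 − 0.98 + 0.86) = min(1, 0.88) = 0.88
q ⇒ (r ⇒ s) = min(1, 1 − 0.73 + 0.88) = min(1, 1.15) = 1.00
p ⇒ (q ⇒ (r ⇒ s)) = min(1, 1 − 0.59 + 1.00) = min(1, 1.41) = 1.00

1.00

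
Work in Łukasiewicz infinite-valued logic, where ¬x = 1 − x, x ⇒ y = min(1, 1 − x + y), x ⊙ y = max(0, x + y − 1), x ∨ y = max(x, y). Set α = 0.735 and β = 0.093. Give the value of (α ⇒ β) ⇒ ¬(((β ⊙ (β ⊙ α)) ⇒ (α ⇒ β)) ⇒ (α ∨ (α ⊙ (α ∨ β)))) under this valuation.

α ⇒ β = min(1, 1 − 0.735 + 0.093) = min(1, 0.358) = 0.358
β ⊙ α = max(0, 0.093 + 0.735 − 1) = max(0, -0.172) = 0.000
β ⊙ (β ⊙ α) = max(0, 0.093 + 0.000 − 1) = max(0, -0.907) = 0.000
(β ⊙ (β ⊙ α)) ⇒ (α ⇒ β) = min(1, 1 − 0.000 + 0.358) = min(1, 1.358) = 1.000
α ∨ β = max(0.735, 0.093) = 0.735
α ⊙ (α ∨ β) = max(0, 0.735 + 0.735 − 1) = max(0, 0.470) = 0.470
α ∨ (α ⊙ (α ∨ β)) = max(0.735, 0.470) = 0.735
((β ⊙ (β ⊙ α)) ⇒ (α ⇒ β)) ⇒ (α ∨ (α ⊙ (α ∨ β))) = min(1, 1 − 1.000 + 0.735) = min(1, 0.735) = 0.735
¬(((β ⊙ (β ⊙ α)) ⇒ (α ⇒ β)) ⇒ (α ∨ (α ⊙ (α ∨ β)))) = 1 − 0.735 = 0.265
(α ⇒ β) ⇒ ¬(((β ⊙ (β ⊙ α)) ⇒ (α ⇒ β)) ⇒ (α ∨ (α ⊙ (α ∨ β)))) = min(1, 1 − 0.358 + 0.265) = min(1, 0.907) = 0.907

0.907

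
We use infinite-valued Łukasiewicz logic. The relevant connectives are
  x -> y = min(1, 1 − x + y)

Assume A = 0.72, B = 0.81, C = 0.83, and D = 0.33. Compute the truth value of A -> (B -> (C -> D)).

0.97

C -> D = min(1, 1 − 0.83 + 0.33) = min(1, 0.50) = 0.50
B -> (C -> D) = min(1, 1 − 0.81 + 0.50) = min(1, 0.69) = 0.69
A -> (B -> (C -> D)) = min(1, 1 − 0.72 + 0.69) = min(1, 0.97) = 0.97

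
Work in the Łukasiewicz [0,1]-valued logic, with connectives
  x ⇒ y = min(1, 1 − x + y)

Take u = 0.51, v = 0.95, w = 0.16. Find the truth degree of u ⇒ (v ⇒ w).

v ⇒ w = min(1, 1 − 0.95 + 0.16) = min(1, 0.21) = 0.21
u ⇒ (v ⇒ w) = min(1, 1 − 0.51 + 0.21) = min(1, 0.70) = 0.70

0.70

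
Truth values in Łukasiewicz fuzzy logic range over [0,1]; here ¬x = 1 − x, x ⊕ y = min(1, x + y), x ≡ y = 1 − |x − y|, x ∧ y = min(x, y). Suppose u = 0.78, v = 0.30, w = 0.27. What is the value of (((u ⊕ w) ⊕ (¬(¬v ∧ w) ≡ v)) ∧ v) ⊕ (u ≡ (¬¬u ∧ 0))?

0.52

u ⊕ w = min(1, 0.78 + 0.27) = min(1, 1.05) = 1.00
¬v = 1 − 0.30 = 0.70
¬v ∧ w = min(0.70, 0.27) = 0.27
¬(¬v ∧ w) = 1 − 0.27 = 0.73
¬(¬v ∧ w) ≡ v = 1 − |0.73 − 0.30| = 1 − 0.43 = 0.57
(u ⊕ w) ⊕ (¬(¬v ∧ w) ≡ v) = min(1, 1.00 + 0.57) = min(1, 1.57) = 1.00
((u ⊕ w) ⊕ (¬(¬v ∧ w) ≡ v)) ∧ v = min(1.00, 0.30) = 0.30
¬u = 1 − 0.78 = 0.22
¬¬u = 1 − 0.22 = 0.78
¬¬u ∧ 0 = min(0.78, 0.00) = 0.00
u ≡ (¬¬u ∧ 0) = 1 − |0.78 − 0.00| = 1 − 0.78 = 0.22
(((u ⊕ w) ⊕ (¬(¬v ∧ w) ≡ v)) ∧ v) ⊕ (u ≡ (¬¬u ∧ 0)) = min(1, 0.30 + 0.22) = min(1, 0.52) = 0.52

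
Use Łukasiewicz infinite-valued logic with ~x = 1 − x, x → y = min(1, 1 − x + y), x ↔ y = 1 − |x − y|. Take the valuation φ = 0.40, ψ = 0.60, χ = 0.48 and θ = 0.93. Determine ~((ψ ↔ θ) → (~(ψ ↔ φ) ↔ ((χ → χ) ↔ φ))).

ψ ↔ θ = 1 − |0.60 − 0.93| = 1 − 0.33 = 0.67
ψ ↔ φ = 1 − |0.60 − 0.40| = 1 − 0.20 = 0.80
~(ψ ↔ φ) = 1 − 0.80 = 0.20
χ → χ = min(1, 1 − 0.48 + 0.48) = min(1, 1.00) = 1.00
(χ → χ) ↔ φ = 1 − |1.00 − 0.40| = 1 − 0.60 = 0.40
~(ψ ↔ φ) ↔ ((χ → χ) ↔ φ) = 1 − |0.20 − 0.40| = 1 − 0.20 = 0.80
(ψ ↔ θ) → (~(ψ ↔ φ) ↔ ((χ → χ) ↔ φ)) = min(1, 1 − 0.67 + 0.80) = min(1, 1.13) = 1.00
~((ψ ↔ θ) → (~(ψ ↔ φ) ↔ ((χ → χ) ↔ φ))) = 1 − 1.00 = 0.00

0.00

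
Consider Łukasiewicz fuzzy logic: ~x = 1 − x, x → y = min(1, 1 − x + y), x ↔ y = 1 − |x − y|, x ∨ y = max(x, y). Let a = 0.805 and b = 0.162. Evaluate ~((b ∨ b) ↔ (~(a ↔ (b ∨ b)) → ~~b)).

b ∨ b = max(0.162, 0.162) = 0.162
a ↔ (b ∨ b) = 1 − |0.805 − 0.162| = 1 − 0.643 = 0.357
~(a ↔ (b ∨ b)) = 1 − 0.357 = 0.643
~b = 1 − 0.162 = 0.838
~~b = 1 − 0.838 = 0.162
~(a ↔ (b ∨ b)) → ~~b = min(1, 1 − 0.643 + 0.162) = min(1, 0.519) = 0.519
(b ∨ b) ↔ (~(a ↔ (b ∨ b)) → ~~b) = 1 − |0.162 − 0.519| = 1 − 0.357 = 0.643
~((b ∨ b) ↔ (~(a ↔ (b ∨ b)) → ~~b)) = 1 − 0.643 = 0.357

0.357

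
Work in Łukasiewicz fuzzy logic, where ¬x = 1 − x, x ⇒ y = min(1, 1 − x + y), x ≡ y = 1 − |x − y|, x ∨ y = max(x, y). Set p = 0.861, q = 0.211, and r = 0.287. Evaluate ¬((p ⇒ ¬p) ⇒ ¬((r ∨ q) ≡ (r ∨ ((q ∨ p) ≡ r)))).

¬p = 1 − 0.861 = 0.139
p ⇒ ¬p = min(1, 1 − 0.861 + 0.139) = min(1, 0.278) = 0.278
r ∨ q = max(0.287, 0.211) = 0.287
q ∨ p = max(0.211, 0.861) = 0.861
(q ∨ p) ≡ r = 1 − |0.861 − 0.287| = 1 − 0.574 = 0.426
r ∨ ((q ∨ p) ≡ r) = max(0.287, 0.426) = 0.426
(r ∨ q) ≡ (r ∨ ((q ∨ p) ≡ r)) = 1 − |0.287 − 0.426| = 1 − 0.139 = 0.861
¬((r ∨ q) ≡ (r ∨ ((q ∨ p) ≡ r))) = 1 − 0.861 = 0.139
(p ⇒ ¬p) ⇒ ¬((r ∨ q) ≡ (r ∨ ((q ∨ p) ≡ r))) = min(1, 1 − 0.278 + 0.139) = min(1, 0.861) = 0.861
¬((p ⇒ ¬p) ⇒ ¬((r ∨ q) ≡ (r ∨ ((q ∨ p) ≡ r)))) = 1 − 0.861 = 0.139

0.139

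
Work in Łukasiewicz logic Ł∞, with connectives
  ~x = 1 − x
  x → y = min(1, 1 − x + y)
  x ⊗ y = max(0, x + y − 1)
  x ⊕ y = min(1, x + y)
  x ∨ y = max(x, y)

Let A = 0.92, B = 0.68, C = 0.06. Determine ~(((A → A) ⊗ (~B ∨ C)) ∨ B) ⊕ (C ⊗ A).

0.32

A → A = min(1, 1 − 0.92 + 0.92) = min(1, 1.00) = 1.00
~B = 1 − 0.68 = 0.32
~B ∨ C = max(0.32, 0.06) = 0.32
(A → A) ⊗ (~B ∨ C) = max(0, 1.00 + 0.32 − 1) = max(0, 0.32) = 0.32
((A → A) ⊗ (~B ∨ C)) ∨ B = max(0.32, 0.68) = 0.68
~(((A → A) ⊗ (~B ∨ C)) ∨ B) = 1 − 0.68 = 0.32
C ⊗ A = max(0, 0.06 + 0.92 − 1) = max(0, -0.02) = 0.00
~(((A → A) ⊗ (~B ∨ C)) ∨ B) ⊕ (C ⊗ A) = min(1, 0.32 + 0.00) = min(1, 0.32) = 0.32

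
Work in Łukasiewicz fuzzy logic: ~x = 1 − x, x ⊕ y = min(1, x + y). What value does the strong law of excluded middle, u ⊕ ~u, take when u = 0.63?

~u = 1 − 0.63 = 0.37
u ⊕ ~u = min(1, 0.63 + 0.37) = min(1, 1.00) = 1.00
(As expected: always 1 in Ł∞ since a ⊕ (1−a) = 1.)

1.00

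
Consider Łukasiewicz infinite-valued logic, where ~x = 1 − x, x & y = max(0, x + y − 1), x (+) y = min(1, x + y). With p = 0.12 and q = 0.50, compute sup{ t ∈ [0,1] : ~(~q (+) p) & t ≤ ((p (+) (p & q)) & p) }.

~q = 1 − 0.50 = 0.50
~q (+) p = min(1, 0.50 + 0.12) = min(1, 0.62) = 0.62
~(~q (+) p) = 1 − 0.62 = 0.38
So the left factor is ~(~q (+) p) = 0.38.
p & q = max(0, 0.12 + 0.50 − 1) = max(0, -0.38) = 0.00
p (+) (p & q) = min(1, 0.12 + 0.00) = min(1, 0.12) = 0.12
(p (+) (p & q)) & p = max(0, 0.12 + 0.12 − 1) = max(0, -0.76) = 0.00
So the right-hand bound is (p (+) (p & q)) & p = 0.00.
The residuum of the Łukasiewicz t-norm gives the supremum: min(1, 1 − 0.38 + 0.00).
1 − 0.38 + 0.00 = 0.62, so t = min(1, 0.62) = 0.62.
Check: 0.38 & 0.62 = max(0, 0.00) = 0.00 ≤ 0.00.

0.62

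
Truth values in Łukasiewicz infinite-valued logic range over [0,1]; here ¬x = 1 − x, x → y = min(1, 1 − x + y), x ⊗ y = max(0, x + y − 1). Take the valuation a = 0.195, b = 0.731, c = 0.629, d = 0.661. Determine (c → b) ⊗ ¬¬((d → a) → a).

0.661

c → b = min(1, 1 − 0.629 + 0.731) = min(1, 1.102) = 1.000
d → a = min(1, 1 − 0.661 + 0.195) = min(1, 0.534) = 0.534
(d → a) → a = min(1, 1 − 0.534 + 0.195) = min(1, 0.661) = 0.661
¬((d → a) → a) = 1 − 0.661 = 0.339
¬¬((d → a) → a) = 1 − 0.339 = 0.661
(c → b) ⊗ ¬¬((d → a) → a) = max(0, 1.000 + 0.661 − 1) = max(0, 0.661) = 0.661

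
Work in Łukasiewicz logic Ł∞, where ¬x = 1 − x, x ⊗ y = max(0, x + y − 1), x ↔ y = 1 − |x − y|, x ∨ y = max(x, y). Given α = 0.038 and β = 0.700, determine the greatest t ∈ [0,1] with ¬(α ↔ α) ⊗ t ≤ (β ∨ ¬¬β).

1.000

α ↔ α = 1 − |0.038 − 0.038| = 1 − 0.000 = 1.000
¬(α ↔ α) = 1 − 1.000 = 0.000
So the left factor is ¬(α ↔ α) = 0.000.
¬β = 1 − 0.700 = 0.300
¬¬β = 1 − 0.300 = 0.700
β ∨ ¬¬β = max(0.700, 0.700) = 0.700
So the right-hand bound is β ∨ ¬¬β = 0.700.
The residuum of the Łukasiewicz t-norm gives the supremum: min(1, 1 − 0.000 + 0.700).
1 − 0.000 + 0.700 = 1.700, so t = min(1, 1.700) = 1.000.
Check: 0.000 ⊗ 1.000 = max(0, 0.000) = 0.000 ≤ 0.700.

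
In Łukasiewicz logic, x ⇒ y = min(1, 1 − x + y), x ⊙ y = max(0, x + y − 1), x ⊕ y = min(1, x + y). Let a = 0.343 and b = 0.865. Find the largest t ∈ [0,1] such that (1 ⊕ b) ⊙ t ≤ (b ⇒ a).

1 ⊕ b = min(1, 1.000 + 0.865) = min(1, 1.865) = 1.000
So the left factor is 1 ⊕ b = 1.000.
b ⇒ a = min(1, 1 − 0.865 + 0.343) = min(1, 0.478) = 0.478
So the right-hand bound is b ⇒ a = 0.478.
The residuum of the Łukasiewicz t-norm gives the supremum: min(1, 1 − 1.000 + 0.478).
1 − 1.000 + 0.478 = 0.478, so t = min(1, 0.478) = 0.478.
Check: 1.000 ⊙ 0.478 = max(0, 0.478) = 0.478 ≤ 0.478.

0.478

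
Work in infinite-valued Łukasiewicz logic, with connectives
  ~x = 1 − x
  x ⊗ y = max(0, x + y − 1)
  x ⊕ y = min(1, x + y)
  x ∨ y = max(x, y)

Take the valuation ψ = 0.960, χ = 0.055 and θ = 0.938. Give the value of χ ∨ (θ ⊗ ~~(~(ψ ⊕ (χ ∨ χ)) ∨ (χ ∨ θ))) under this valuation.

0.876

χ ∨ χ = max(0.055, 0.055) = 0.055
ψ ⊕ (χ ∨ χ) = min(1, 0.960 + 0.055) = min(1, 1.015) = 1.000
~(ψ ⊕ (χ ∨ χ)) = 1 − 1.000 = 0.000
χ ∨ θ = max(0.055, 0.938) = 0.938
~(ψ ⊕ (χ ∨ χ)) ∨ (χ ∨ θ) = max(0.000, 0.938) = 0.938
~(~(ψ ⊕ (χ ∨ χ)) ∨ (χ ∨ θ)) = 1 − 0.938 = 0.062
~~(~(ψ ⊕ (χ ∨ χ)) ∨ (χ ∨ θ)) = 1 − 0.062 = 0.938
θ ⊗ ~~(~(ψ ⊕ (χ ∨ χ)) ∨ (χ ∨ θ)) = max(0, 0.938 + 0.938 − 1) = max(0, 0.876) = 0.876
χ ∨ (θ ⊗ ~~(~(ψ ⊕ (χ ∨ χ)) ∨ (χ ∨ θ))) = max(0.055, 0.876) = 0.876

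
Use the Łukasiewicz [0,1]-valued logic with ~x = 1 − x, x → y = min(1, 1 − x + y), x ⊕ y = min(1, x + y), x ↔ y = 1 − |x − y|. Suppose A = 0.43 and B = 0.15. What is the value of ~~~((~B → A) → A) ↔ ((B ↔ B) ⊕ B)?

0.15

~B = 1 − 0.15 = 0.85
~B → A = min(1, 1 − 0.85 + 0.43) = min(1, 0.58) = 0.58
(~B → A) → A = min(1, 1 − 0.58 + 0.43) = min(1, 0.85) = 0.85
~((~B → A) → A) = 1 − 0.85 = 0.15
~~((~B → A) → A) = 1 − 0.15 = 0.85
~~~((~B → A) → A) = 1 − 0.85 = 0.15
B ↔ B = 1 − |0.15 − 0.15| = 1 − 0.00 = 1.00
(B ↔ B) ⊕ B = min(1, 1.00 + 0.15) = min(1, 1.15) = 1.00
~~~((~B → A) → A) ↔ ((B ↔ B) ⊕ B) = 1 − |0.15 − 1.00| = 1 − 0.85 = 0.15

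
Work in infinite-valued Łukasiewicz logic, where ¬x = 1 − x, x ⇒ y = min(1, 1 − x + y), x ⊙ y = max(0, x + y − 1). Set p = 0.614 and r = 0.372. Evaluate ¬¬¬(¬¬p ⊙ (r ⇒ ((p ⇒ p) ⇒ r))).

0.386

¬p = 1 − 0.614 = 0.386
¬¬p = 1 − 0.386 = 0.614
p ⇒ p = min(1, 1 − 0.614 + 0.614) = min(1, 1.000) = 1.000
(p ⇒ p) ⇒ r = min(1, 1 − 1.000 + 0.372) = min(1, 0.372) = 0.372
r ⇒ ((p ⇒ p) ⇒ r) = min(1, 1 − 0.372 + 0.372) = min(1, 1.000) = 1.000
¬¬p ⊙ (r ⇒ ((p ⇒ p) ⇒ r)) = max(0, 0.614 + 1.000 − 1) = max(0, 0.614) = 0.614
¬(¬¬p ⊙ (r ⇒ ((p ⇒ p) ⇒ r))) = 1 − 0.614 = 0.386
¬¬(¬¬p ⊙ (r ⇒ ((p ⇒ p) ⇒ r))) = 1 − 0.386 = 0.614
¬¬¬(¬¬p ⊙ (r ⇒ ((p ⇒ p) ⇒ r))) = 1 − 0.614 = 0.386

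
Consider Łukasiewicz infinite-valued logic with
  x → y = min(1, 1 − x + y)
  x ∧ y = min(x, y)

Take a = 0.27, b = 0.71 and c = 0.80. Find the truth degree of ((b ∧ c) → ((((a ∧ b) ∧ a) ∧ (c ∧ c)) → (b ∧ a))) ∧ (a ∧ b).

0.27

b ∧ c = min(0.71, 0.80) = 0.71
a ∧ b = min(0.27, 0.71) = 0.27
(a ∧ b) ∧ a = min(0.27, 0.27) = 0.27
c ∧ c = min(0.80, 0.80) = 0.80
((a ∧ b) ∧ a) ∧ (c ∧ c) = min(0.27, 0.80) = 0.27
b ∧ a = min(0.71, 0.27) = 0.27
(((a ∧ b) ∧ a) ∧ (c ∧ c)) → (b ∧ a) = min(1, 1 − 0.27 + 0.27) = min(1, 1.00) = 1.00
(b ∧ c) → ((((a ∧ b) ∧ a) ∧ (c ∧ c)) → (b ∧ a)) = min(1, 1 − 0.71 + 1.00) = min(1, 1.29) = 1.00
((b ∧ c) → ((((a ∧ b) ∧ a) ∧ (c ∧ c)) → (b ∧ a))) ∧ (a ∧ b) = min(1.00, 0.27) = 0.27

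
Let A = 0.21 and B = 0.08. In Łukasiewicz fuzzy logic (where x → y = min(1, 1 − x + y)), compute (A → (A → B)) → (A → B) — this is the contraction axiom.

0.87

A → B = min(1, 1 − 0.21 + 0.08) = min(1, 0.87) = 0.87
A → (A → B) = min(1, 1 − 0.21 + 0.87) = min(1, 1.66) = 1.00
(A → (A → B)) → (A → B) = min(1, 1 − 1.00 + 0.87) = min(1, 0.87) = 0.87
(The value 0.87 < 1 shows this instance is not satisfied; fails in Ł∞ (the t-norm is not idempotent).)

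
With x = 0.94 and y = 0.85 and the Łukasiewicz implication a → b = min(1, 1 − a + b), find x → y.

0.91

x → y = min(1, 1 − 0.94 + 0.85) = min(1, 0.91) = 0.91
For comparison, the Gödel implication (1 if a ≤ b else b) would give 0.85.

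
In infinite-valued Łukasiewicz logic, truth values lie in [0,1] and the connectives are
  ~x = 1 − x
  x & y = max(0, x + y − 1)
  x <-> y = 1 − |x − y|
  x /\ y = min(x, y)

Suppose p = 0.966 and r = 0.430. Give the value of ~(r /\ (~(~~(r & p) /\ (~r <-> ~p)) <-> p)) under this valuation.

r & p = max(0, 0.430 + 0.966 − 1) = max(0, 0.396) = 0.396
~(r & p) = 1 − 0.396 = 0.604
~~(r & p) = 1 − 0.604 = 0.396
~r = 1 − 0.430 = 0.570
~p = 1 − 0.966 = 0.034
~r <-> ~p = 1 − |0.570 − 0.034| = 1 − 0.536 = 0.464
~~(r & p) /\ (~r <-> ~p) = min(0.396, 0.464) = 0.396
~(~~(r & p) /\ (~r <-> ~p)) = 1 − 0.396 = 0.604
~(~~(r & p) /\ (~r <-> ~p)) <-> p = 1 − |0.604 − 0.966| = 1 − 0.362 = 0.638
r /\ (~(~~(r & p) /\ (~r <-> ~p)) <-> p) = min(0.430, 0.638) = 0.430
~(r /\ (~(~~(r & p) /\ (~r <-> ~p)) <-> p)) = 1 − 0.430 = 0.570

0.570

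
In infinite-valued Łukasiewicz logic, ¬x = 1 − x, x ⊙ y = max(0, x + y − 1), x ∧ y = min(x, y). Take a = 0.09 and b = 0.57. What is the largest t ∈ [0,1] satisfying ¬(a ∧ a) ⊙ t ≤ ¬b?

0.52

a ∧ a = min(0.09, 0.09) = 0.09
¬(a ∧ a) = 1 − 0.09 = 0.91
So the left factor is ¬(a ∧ a) = 0.91.
¬b = 1 − 0.57 = 0.43
So the right-hand bound is ¬b = 0.43.
The residuum of the Łukasiewicz t-norm gives the supremum: min(1, 1 − 0.91 + 0.43).
1 − 0.91 + 0.43 = 0.52, so t = min(1, 0.52) = 0.52.
Check: 0.91 ⊙ 0.52 = max(0, 0.43) = 0.43 ≤ 0.43.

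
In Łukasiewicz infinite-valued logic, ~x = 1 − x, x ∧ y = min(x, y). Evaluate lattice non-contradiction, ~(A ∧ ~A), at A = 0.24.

0.76

~A = 1 − 0.24 = 0.76
A ∧ ~A = min(0.24, 0.76) = 0.24
~(A ∧ ~A) = 1 − 0.24 = 0.76
(The value 0.76 < 1 shows this instance is not satisfied; not a Ł∞-tautology — its value is 1 − min(a, 1−a).)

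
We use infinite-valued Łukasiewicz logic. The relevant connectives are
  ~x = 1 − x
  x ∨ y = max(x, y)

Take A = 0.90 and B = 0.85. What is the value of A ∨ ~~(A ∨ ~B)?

~B = 1 − 0.85 = 0.15
A ∨ ~B = max(0.90, 0.15) = 0.90
~(A ∨ ~B) = 1 − 0.90 = 0.10
~~(A ∨ ~B) = 1 − 0.10 = 0.90
A ∨ ~~(A ∨ ~B) = max(0.90, 0.90) = 0.90

0.90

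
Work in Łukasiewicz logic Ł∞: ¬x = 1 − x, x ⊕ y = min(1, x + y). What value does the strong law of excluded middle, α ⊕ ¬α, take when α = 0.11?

1.00

¬α = 1 − 0.11 = 0.89
α ⊕ ¬α = min(1, 0.11 + 0.89) = min(1, 1.00) = 1.00
(As expected: always 1 in Ł∞ since a ⊕ (1−a) = 1.)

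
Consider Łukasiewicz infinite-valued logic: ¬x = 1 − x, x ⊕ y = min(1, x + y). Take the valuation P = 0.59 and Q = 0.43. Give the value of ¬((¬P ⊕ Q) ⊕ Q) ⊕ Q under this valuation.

¬P = 1 − 0.59 = 0.41
¬P ⊕ Q = min(1, 0.41 + 0.43) = min(1, 0.84) = 0.84
(¬P ⊕ Q) ⊕ Q = min(1, 0.84 + 0.43) = min(1, 1.27) = 1.00
¬((¬P ⊕ Q) ⊕ Q) = 1 − 1.00 = 0.00
¬((¬P ⊕ Q) ⊕ Q) ⊕ Q = min(1, 0.00 + 0.43) = min(1, 0.43) = 0.43

0.43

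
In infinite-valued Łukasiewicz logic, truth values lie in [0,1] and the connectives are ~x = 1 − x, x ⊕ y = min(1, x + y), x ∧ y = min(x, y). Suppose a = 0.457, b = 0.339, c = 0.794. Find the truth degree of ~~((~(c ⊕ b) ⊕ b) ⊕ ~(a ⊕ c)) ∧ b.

0.339

c ⊕ b = min(1, 0.794 + 0.339) = min(1, 1.133) = 1.000
~(c ⊕ b) = 1 − 1.000 = 0.000
~(c ⊕ b) ⊕ b = min(1, 0.000 + 0.339) = min(1, 0.339) = 0.339
a ⊕ c = min(1, 0.457 + 0.794) = min(1, 1.251) = 1.000
~(a ⊕ c) = 1 − 1.000 = 0.000
(~(c ⊕ b) ⊕ b) ⊕ ~(a ⊕ c) = min(1, 0.339 + 0.000) = min(1, 0.339) = 0.339
~((~(c ⊕ b) ⊕ b) ⊕ ~(a ⊕ c)) = 1 − 0.339 = 0.661
~~((~(c ⊕ b) ⊕ b) ⊕ ~(a ⊕ c)) = 1 − 0.661 = 0.339
~~((~(c ⊕ b) ⊕ b) ⊕ ~(a ⊕ c)) ∧ b = min(0.339, 0.339) = 0.339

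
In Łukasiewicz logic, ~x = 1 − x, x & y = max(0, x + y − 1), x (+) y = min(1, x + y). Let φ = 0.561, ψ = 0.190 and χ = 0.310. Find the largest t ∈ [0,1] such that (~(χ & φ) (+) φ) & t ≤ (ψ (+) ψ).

χ & φ = max(0, 0.310 + 0.561 − 1) = max(0, -0.129) = 0.000
~(χ & φ) = 1 − 0.000 = 1.000
~(χ & φ) (+) φ = min(1, 1.000 + 0.561) = min(1, 1.561) = 1.000
So the left factor is ~(χ & φ) (+) φ = 1.000.
ψ (+) ψ = min(1, 0.190 + 0.190) = min(1, 0.380) = 0.380
So the right-hand bound is ψ (+) ψ = 0.380.
The residuum of the Łukasiewicz t-norm gives the supremum: min(1, 1 − 1.000 + 0.380).
1 − 1.000 + 0.380 = 0.380, so t = min(1, 0.380) = 0.380.
Check: 1.000 & 0.380 = max(0, 0.380) = 0.380 ≤ 0.380.

0.380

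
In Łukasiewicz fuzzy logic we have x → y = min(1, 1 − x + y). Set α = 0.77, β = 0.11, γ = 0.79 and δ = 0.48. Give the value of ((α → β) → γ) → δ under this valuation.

0.48

α → β = min(1, 1 − 0.77 + 0.11) = min(1, 0.34) = 0.34
(α → β) → γ = min(1, 1 − 0.34 + 0.79) = min(1, 1.45) = 1.00
((α → β) → γ) → δ = min(1, 1 − 1.00 + 0.48) = min(1, 0.48) = 0.48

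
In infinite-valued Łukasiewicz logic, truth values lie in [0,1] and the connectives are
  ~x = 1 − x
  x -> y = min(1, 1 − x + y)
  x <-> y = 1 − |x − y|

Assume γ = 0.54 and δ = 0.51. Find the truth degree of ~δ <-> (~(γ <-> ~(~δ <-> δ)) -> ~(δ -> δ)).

0.99

~δ = 1 − 0.51 = 0.49
~δ <-> δ = 1 − |0.49 − 0.51| = 1 − 0.02 = 0.98
~(~δ <-> δ) = 1 − 0.98 = 0.02
γ <-> ~(~δ <-> δ) = 1 − |0.54 − 0.02| = 1 − 0.52 = 0.48
~(γ <-> ~(~δ <-> δ)) = 1 − 0.48 = 0.52
δ -> δ = min(1, 1 − 0.51 + 0.51) = min(1, 1.00) = 1.00
~(δ -> δ) = 1 − 1.00 = 0.00
~(γ <-> ~(~δ <-> δ)) -> ~(δ -> δ) = min(1, 1 − 0.52 + 0.00) = min(1, 0.48) = 0.48
~δ <-> (~(γ <-> ~(~δ <-> δ)) -> ~(δ -> δ)) = 1 − |0.49 − 0.48| = 1 − 0.01 = 0.99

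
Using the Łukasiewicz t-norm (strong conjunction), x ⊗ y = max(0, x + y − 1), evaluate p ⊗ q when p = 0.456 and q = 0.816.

p ⊗ q = max(0, 0.456 + 0.816 − 1) = max(0, 0.272) = 0.272
For comparison, the Gödel (minimum) t-norm min(x, y) would give 0.456.

0.272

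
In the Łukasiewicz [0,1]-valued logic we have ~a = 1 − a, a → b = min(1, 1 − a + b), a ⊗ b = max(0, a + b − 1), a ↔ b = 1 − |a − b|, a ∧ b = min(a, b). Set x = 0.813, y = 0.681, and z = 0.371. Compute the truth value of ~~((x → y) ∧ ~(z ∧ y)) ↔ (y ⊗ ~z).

x → y = min(1, 1 − 0.813 + 0.681) = min(1, 0.868) = 0.868
z ∧ y = min(0.371, 0.681) = 0.371
~(z ∧ y) = 1 − 0.371 = 0.629
(x → y) ∧ ~(z ∧ y) = min(0.868, 0.629) = 0.629
~((x → y) ∧ ~(z ∧ y)) = 1 − 0.629 = 0.371
~~((x → y) ∧ ~(z ∧ y)) = 1 − 0.371 = 0.629
~z = 1 − 0.371 = 0.629
y ⊗ ~z = max(0, 0.681 + 0.629 − 1) = max(0, 0.310) = 0.310
~~((x → y) ∧ ~(z ∧ y)) ↔ (y ⊗ ~z) = 1 − |0.629 − 0.310| = 1 − 0.319 = 0.681

0.681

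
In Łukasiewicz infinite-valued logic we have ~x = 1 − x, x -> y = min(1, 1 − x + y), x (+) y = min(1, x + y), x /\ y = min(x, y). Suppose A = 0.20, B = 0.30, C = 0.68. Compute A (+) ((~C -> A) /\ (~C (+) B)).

~C = 1 − 0.68 = 0.32
~C -> A = min(1, 1 − 0.32 + 0.20) = min(1, 0.88) = 0.88
~C (+) B = min(1, 0.32 + 0.30) = min(1, 0.62) = 0.62
(~C -> A) /\ (~C (+) B) = min(0.88, 0.62) = 0.62
A (+) ((~C -> A) /\ (~C (+) B)) = min(1, 0.20 + 0.62) = min(1, 0.82) = 0.82

0.82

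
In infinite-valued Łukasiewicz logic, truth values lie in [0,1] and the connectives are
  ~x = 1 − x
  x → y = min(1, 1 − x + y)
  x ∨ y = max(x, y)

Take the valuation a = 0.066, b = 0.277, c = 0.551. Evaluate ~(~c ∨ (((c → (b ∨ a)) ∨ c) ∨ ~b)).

~c = 1 − 0.551 = 0.449
b ∨ a = max(0.277, 0.066) = 0.277
c → (b ∨ a) = min(1, 1 − 0.551 + 0.277) = min(1, 0.726) = 0.726
(c → (b ∨ a)) ∨ c = max(0.726, 0.551) = 0.726
~b = 1 − 0.277 = 0.723
((c → (b ∨ a)) ∨ c) ∨ ~b = max(0.726, 0.723) = 0.726
~c ∨ (((c → (b ∨ a)) ∨ c) ∨ ~b) = max(0.449, 0.726) = 0.726
~(~c ∨ (((c → (b ∨ a)) ∨ c) ∨ ~b)) = 1 − 0.726 = 0.274

0.274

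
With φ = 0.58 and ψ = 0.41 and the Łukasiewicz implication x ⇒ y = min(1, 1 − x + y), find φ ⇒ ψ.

0.83

φ ⇒ ψ = min(1, 1 − 0.58 + 0.41) = min(1, 0.83) = 0.83
For comparison, the Gödel implication (1 if x ≤ y else y) would give 0.41.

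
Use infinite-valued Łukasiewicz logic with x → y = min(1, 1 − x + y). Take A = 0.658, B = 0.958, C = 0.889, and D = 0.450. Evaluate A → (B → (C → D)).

C → D = min(1, 1 − 0.889 + 0.450) = min(1, 0.561) = 0.561
B → (C → D) = min(1, 1 − 0.958 + 0.561) = min(1, 0.603) = 0.603
A → (B → (C → D)) = min(1, 1 − 0.658 + 0.603) = min(1, 0.945) = 0.945

0.945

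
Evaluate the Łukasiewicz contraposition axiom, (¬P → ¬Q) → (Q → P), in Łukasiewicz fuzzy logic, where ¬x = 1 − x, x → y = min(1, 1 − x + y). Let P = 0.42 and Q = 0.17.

1.00

¬P = 1 − 0.42 = 0.58
¬Q = 1 − 0.17 = 0.83
¬P → ¬Q = min(1, 1 − 0.58 + 0.83) = min(1, 1.25) = 1.00
Q → P = min(1, 1 − 0.17 + 0.42) = min(1, 1.25) = 1.00
(¬P → ¬Q) → (Q → P) = min(1, 1 − 1.00 + 1.00) = min(1, 1.00) = 1.00
(As expected: an axiom of Ł∞, always 1.)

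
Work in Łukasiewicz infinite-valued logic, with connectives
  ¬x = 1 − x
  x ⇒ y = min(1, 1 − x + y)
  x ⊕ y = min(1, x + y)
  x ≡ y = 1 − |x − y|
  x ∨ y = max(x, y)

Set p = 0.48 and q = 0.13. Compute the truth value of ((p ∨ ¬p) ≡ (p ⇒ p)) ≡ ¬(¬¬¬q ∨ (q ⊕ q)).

¬p = 1 − 0.48 = 0.52
p ∨ ¬p = max(0.48, 0.52) = 0.52
p ⇒ p = min(1, 1 − 0.48 + 0.48) = min(1, 1.00) = 1.00
(p ∨ ¬p) ≡ (p ⇒ p) = 1 − |0.52 − 1.00| = 1 − 0.48 = 0.52
¬q = 1 − 0.13 = 0.87
¬¬q = 1 − 0.87 = 0.13
¬¬¬q = 1 − 0.13 = 0.87
q ⊕ q = min(1, 0.13 + 0.13) = min(1, 0.26) = 0.26
¬¬¬q ∨ (q ⊕ q) = max(0.87, 0.26) = 0.87
¬(¬¬¬q ∨ (q ⊕ q)) = 1 − 0.87 = 0.13
((p ∨ ¬p) ≡ (p ⇒ p)) ≡ ¬(¬¬¬q ∨ (q ⊕ q)) = 1 − |0.52 − 0.13| = 1 − 0.39 = 0.61

0.61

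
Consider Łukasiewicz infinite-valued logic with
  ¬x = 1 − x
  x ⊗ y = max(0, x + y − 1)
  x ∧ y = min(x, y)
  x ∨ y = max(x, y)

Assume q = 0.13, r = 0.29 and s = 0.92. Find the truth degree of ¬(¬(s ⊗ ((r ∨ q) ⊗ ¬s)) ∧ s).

0.08

r ∨ q = max(0.29, 0.13) = 0.29
¬s = 1 − 0.92 = 0.08
(r ∨ q) ⊗ ¬s = max(0, 0.29 + 0.08 − 1) = max(0, -0.63) = 0.00
s ⊗ ((r ∨ q) ⊗ ¬s) = max(0, 0.92 + 0.00 − 1) = max(0, -0.08) = 0.00
¬(s ⊗ ((r ∨ q) ⊗ ¬s)) = 1 − 0.00 = 1.00
¬(s ⊗ ((r ∨ q) ⊗ ¬s)) ∧ s = min(1.00, 0.92) = 0.92
¬(¬(s ⊗ ((r ∨ q) ⊗ ¬s)) ∧ s) = 1 − 0.92 = 0.08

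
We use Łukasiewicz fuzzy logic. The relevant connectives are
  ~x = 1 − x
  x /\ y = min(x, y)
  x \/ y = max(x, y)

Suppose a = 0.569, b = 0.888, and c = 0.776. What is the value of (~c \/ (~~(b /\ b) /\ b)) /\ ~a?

0.431

~c = 1 − 0.776 = 0.224
b /\ b = min(0.888, 0.888) = 0.888
~(b /\ b) = 1 − 0.888 = 0.112
~~(b /\ b) = 1 − 0.112 = 0.888
~~(b /\ b) /\ b = min(0.888, 0.888) = 0.888
~c \/ (~~(b /\ b) /\ b) = max(0.224, 0.888) = 0.888
~a = 1 − 0.569 = 0.431
(~c \/ (~~(b /\ b) /\ b)) /\ ~a = min(0.888, 0.431) = 0.431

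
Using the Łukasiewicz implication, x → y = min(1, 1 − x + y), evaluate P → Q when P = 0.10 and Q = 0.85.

1.00

P → Q = min(1, 1 − 0.10 + 0.85) = min(1, 1.75) = 1.00
For comparison, the Gödel implication (1 if x ≤ y else y) would give 1.00.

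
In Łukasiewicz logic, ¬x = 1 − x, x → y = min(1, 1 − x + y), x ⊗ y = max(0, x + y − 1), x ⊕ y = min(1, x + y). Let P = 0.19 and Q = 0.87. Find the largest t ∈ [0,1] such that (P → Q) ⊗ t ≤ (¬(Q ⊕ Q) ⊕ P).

P → Q = min(1, 1 − 0.19 + 0.87) = min(1, 1.68) = 1.00
So the left factor is P → Q = 1.00.
Q ⊕ Q = min(1, 0.87 + 0.87) = min(1, 1.74) = 1.00
¬(Q ⊕ Q) = 1 − 1.00 = 0.00
¬(Q ⊕ Q) ⊕ P = min(1, 0.00 + 0.19) = min(1, 0.19) = 0.19
So the right-hand bound is ¬(Q ⊕ Q) ⊕ P = 0.19.
The residuum of the Łukasiewicz t-norm gives the supremum: min(1, 1 − 1.00 + 0.19).
1 − 1.00 + 0.19 = 0.19, so t = min(1, 0.19) = 0.19.
Check: 1.00 ⊗ 0.19 = max(0, 0.19) = 0.19 ≤ 0.19.

0.19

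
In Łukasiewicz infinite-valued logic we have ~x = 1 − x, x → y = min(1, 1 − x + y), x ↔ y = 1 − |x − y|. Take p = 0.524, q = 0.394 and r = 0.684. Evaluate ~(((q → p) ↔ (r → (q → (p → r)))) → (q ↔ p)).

0.130

q → p = min(1, 1 − 0.394 + 0.524) = min(1, 1.130) = 1.000
p → r = min(1, 1 − 0.524 + 0.684) = min(1, 1.160) = 1.000
q → (p → r) = min(1, 1 − 0.394 + 1.000) = min(1, 1.606) = 1.000
r → (q → (p → r)) = min(1, 1 − 0.684 + 1.000) = min(1, 1.316) = 1.000
(q → p) ↔ (r → (q → (p → r))) = 1 − |1.000 − 1.000| = 1 − 0.000 = 1.000
q ↔ p = 1 − |0.394 − 0.524| = 1 − 0.130 = 0.870
((q → p) ↔ (r → (q → (p → r)))) → (q ↔ p) = min(1, 1 − 1.000 + 0.870) = min(1, 0.870) = 0.870
~(((q → p) ↔ (r → (q → (p → r)))) → (q ↔ p)) = 1 − 0.870 = 0.130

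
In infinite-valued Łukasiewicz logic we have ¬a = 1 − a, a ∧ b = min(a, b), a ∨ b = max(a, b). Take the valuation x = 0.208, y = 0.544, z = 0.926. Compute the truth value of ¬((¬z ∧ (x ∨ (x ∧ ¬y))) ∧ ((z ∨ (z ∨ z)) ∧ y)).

0.926

¬z = 1 − 0.926 = 0.074
¬y = 1 − 0.544 = 0.456
x ∧ ¬y = min(0.208, 0.456) = 0.208
x ∨ (x ∧ ¬y) = max(0.208, 0.208) = 0.208
¬z ∧ (x ∨ (x ∧ ¬y)) = min(0.074, 0.208) = 0.074
z ∨ z = max(0.926, 0.926) = 0.926
z ∨ (z ∨ z) = max(0.926, 0.926) = 0.926
(z ∨ (z ∨ z)) ∧ y = min(0.926, 0.544) = 0.544
(¬z ∧ (x ∨ (x ∧ ¬y))) ∧ ((z ∨ (z ∨ z)) ∧ y) = min(0.074, 0.544) = 0.074
¬((¬z ∧ (x ∨ (x ∧ ¬y))) ∧ ((z ∨ (z ∨ z)) ∧ y)) = 1 − 0.074 = 0.926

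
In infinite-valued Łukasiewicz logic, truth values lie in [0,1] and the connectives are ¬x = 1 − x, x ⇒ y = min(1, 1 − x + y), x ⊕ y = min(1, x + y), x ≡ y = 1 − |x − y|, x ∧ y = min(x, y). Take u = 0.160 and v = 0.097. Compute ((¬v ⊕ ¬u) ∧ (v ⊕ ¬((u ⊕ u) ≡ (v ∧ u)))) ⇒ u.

0.840

¬v = 1 − 0.097 = 0.903
¬u = 1 − 0.160 = 0.840
¬v ⊕ ¬u = min(1, 0.903 + 0.840) = min(1, 1.743) = 1.000
u ⊕ u = min(1, 0.160 + 0.160) = min(1, 0.320) = 0.320
v ∧ u = min(0.097, 0.160) = 0.097
(u ⊕ u) ≡ (v ∧ u) = 1 − |0.320 − 0.097| = 1 − 0.223 = 0.777
¬((u ⊕ u) ≡ (v ∧ u)) = 1 − 0.777 = 0.223
v ⊕ ¬((u ⊕ u) ≡ (v ∧ u)) = min(1, 0.097 + 0.223) = min(1, 0.320) = 0.320
(¬v ⊕ ¬u) ∧ (v ⊕ ¬((u ⊕ u) ≡ (v ∧ u))) = min(1.000, 0.320) = 0.320
((¬v ⊕ ¬u) ∧ (v ⊕ ¬((u ⊕ u) ≡ (v ∧ u)))) ⇒ u = min(1, 1 − 0.320 + 0.160) = min(1, 0.840) = 0.840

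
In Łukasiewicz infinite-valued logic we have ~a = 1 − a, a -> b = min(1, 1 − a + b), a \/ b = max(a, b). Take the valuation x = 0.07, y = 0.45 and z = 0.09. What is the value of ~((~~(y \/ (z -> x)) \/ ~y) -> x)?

0.91

z -> x = min(1, 1 − 0.09 + 0.07) = min(1, 0.98) = 0.98
y \/ (z -> x) = max(0.45, 0.98) = 0.98
~(y \/ (z -> x)) = 1 − 0.98 = 0.02
~~(y \/ (z -> x)) = 1 − 0.02 = 0.98
~y = 1 − 0.45 = 0.55
~~(y \/ (z -> x)) \/ ~y = max(0.98, 0.55) = 0.98
(~~(y \/ (z -> x)) \/ ~y) -> x = min(1, 1 − 0.98 + 0.07) = min(1, 0.09) = 0.09
~((~~(y \/ (z -> x)) \/ ~y) -> x) = 1 − 0.09 = 0.91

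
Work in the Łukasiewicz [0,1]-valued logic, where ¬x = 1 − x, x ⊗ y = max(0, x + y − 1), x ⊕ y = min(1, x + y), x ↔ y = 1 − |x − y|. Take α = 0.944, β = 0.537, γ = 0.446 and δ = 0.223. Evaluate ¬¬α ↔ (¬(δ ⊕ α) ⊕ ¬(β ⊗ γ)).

0.944

¬α = 1 − 0.944 = 0.056
¬¬α = 1 − 0.056 = 0.944
δ ⊕ α = min(1, 0.223 + 0.944) = min(1, 1.167) = 1.000
¬(δ ⊕ α) = 1 − 1.000 = 0.000
β ⊗ γ = max(0, 0.537 + 0.446 − 1) = max(0, -0.017) = 0.000
¬(β ⊗ γ) = 1 − 0.000 = 1.000
¬(δ ⊕ α) ⊕ ¬(β ⊗ γ) = min(1, 0.000 + 1.000) = min(1, 1.000) = 1.000
¬¬α ↔ (¬(δ ⊕ α) ⊕ ¬(β ⊗ γ)) = 1 − |0.944 − 1.000| = 1 − 0.056 = 0.944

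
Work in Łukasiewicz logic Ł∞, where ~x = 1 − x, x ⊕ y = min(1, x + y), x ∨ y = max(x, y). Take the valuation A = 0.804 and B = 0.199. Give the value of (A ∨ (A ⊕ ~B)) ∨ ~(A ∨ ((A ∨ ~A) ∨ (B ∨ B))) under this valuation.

~B = 1 − 0.199 = 0.801
A ⊕ ~B = min(1, 0.804 + 0.801) = min(1, 1.605) = 1.000
A ∨ (A ⊕ ~B) = max(0.804, 1.000) = 1.000
~A = 1 − 0.804 = 0.196
A ∨ ~A = max(0.804, 0.196) = 0.804
B ∨ B = max(0.199, 0.199) = 0.199
(A ∨ ~A) ∨ (B ∨ B) = max(0.804, 0.199) = 0.804
A ∨ ((A ∨ ~A) ∨ (B ∨ B)) = max(0.804, 0.804) = 0.804
~(A ∨ ((A ∨ ~A) ∨ (B ∨ B))) = 1 − 0.804 = 0.196
(A ∨ (A ⊕ ~B)) ∨ ~(A ∨ ((A ∨ ~A) ∨ (B ∨ B))) = max(1.000, 0.196) = 1.000

1.000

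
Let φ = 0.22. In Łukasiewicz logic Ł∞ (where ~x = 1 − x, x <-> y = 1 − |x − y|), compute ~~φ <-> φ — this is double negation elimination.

~φ = 1 − 0.22 = 0.78
~~φ = 1 − 0.78 = 0.22
~~φ <-> φ = 1 − |0.22 − 0.22| = 1 − 0.00 = 1.00
(As expected: always 1 in Ł∞ since negation is involutive.)

1.00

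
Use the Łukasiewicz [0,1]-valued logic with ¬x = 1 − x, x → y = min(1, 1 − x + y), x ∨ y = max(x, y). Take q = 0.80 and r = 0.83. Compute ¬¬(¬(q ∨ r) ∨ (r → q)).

q ∨ r = max(0.80, 0.83) = 0.83
¬(q ∨ r) = 1 − 0.83 = 0.17
r → q = min(1, 1 − 0.83 + 0.80) = min(1, 0.97) = 0.97
¬(q ∨ r) ∨ (r → q) = max(0.17, 0.97) = 0.97
¬(¬(q ∨ r) ∨ (r → q)) = 1 − 0.97 = 0.03
¬¬(¬(q ∨ r) ∨ (r → q)) = 1 − 0.03 = 0.97

0.97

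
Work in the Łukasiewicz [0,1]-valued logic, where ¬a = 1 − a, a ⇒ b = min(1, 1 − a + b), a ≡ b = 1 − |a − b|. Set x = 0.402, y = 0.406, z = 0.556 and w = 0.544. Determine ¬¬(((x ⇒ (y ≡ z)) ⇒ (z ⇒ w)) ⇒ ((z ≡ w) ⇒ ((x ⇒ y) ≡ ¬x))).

y ≡ z = 1 − |0.406 − 0.556| = 1 − 0.150 = 0.850
x ⇒ (y ≡ z) = min(1, 1 − 0.402 + 0.850) = min(1, 1.448) = 1.000
z ⇒ w = min(1, 1 − 0.556 + 0.544) = min(1, 0.988) = 0.988
(x ⇒ (y ≡ z)) ⇒ (z ⇒ w) = min(1, 1 − 1.000 + 0.988) = min(1, 0.988) = 0.988
z ≡ w = 1 − |0.556 − 0.544| = 1 − 0.012 = 0.988
x ⇒ y = min(1, 1 − 0.402 + 0.406) = min(1, 1.004) = 1.000
¬x = 1 − 0.402 = 0.598
(x ⇒ y) ≡ ¬x = 1 − |1.000 − 0.598| = 1 − 0.402 = 0.598
(z ≡ w) ⇒ ((x ⇒ y) ≡ ¬x) = min(1, 1 − 0.988 + 0.598) = min(1, 0.610) = 0.610
((x ⇒ (y ≡ z)) ⇒ (z ⇒ w)) ⇒ ((z ≡ w) ⇒ ((x ⇒ y) ≡ ¬x)) = min(1, 1 − 0.988 + 0.610) = min(1, 0.622) = 0.622
¬(((x ⇒ (y ≡ z)) ⇒ (z ⇒ w)) ⇒ ((z ≡ w) ⇒ ((x ⇒ y) ≡ ¬x))) = 1 − 0.622 = 0.378
¬¬(((x ⇒ (y ≡ z)) ⇒ (z ⇒ w)) ⇒ ((z ≡ w) ⇒ ((x ⇒ y) ≡ ¬x))) = 1 − 0.378 = 0.622

0.622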